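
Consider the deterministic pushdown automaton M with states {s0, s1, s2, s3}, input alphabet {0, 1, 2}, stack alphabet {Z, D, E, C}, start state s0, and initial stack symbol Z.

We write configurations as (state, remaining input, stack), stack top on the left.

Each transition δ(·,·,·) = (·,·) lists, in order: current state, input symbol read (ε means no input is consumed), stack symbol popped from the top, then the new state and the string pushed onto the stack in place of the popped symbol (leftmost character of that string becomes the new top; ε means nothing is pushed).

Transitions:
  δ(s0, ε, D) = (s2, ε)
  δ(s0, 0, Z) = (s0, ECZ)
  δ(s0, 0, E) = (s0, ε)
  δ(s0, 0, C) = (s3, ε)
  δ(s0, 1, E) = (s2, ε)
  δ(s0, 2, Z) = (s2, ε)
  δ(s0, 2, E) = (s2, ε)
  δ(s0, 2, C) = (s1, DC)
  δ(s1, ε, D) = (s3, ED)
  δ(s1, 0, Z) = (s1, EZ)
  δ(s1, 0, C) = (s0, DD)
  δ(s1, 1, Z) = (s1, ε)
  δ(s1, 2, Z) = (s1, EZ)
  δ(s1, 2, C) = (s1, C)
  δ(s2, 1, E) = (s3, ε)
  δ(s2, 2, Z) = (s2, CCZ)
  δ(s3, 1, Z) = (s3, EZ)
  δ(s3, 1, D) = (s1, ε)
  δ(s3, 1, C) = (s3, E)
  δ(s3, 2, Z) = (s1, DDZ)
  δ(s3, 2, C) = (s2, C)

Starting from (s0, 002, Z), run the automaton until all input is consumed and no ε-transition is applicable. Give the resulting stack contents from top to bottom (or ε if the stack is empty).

EDCZ

(s0, 002, Z)
  read 0, top Z: go to s0, push ECZ → (s0, 02, ECZ)
  read 0, top E: go to s0, push ε → (s0, 2, CZ)
  read 2, top C: go to s1, push DC → (s1, ε, DCZ)
  ε-move, top D: go to s3, push ED → (s3, ε, EDCZ)
All input consumed in state s3 with stack EDCZ.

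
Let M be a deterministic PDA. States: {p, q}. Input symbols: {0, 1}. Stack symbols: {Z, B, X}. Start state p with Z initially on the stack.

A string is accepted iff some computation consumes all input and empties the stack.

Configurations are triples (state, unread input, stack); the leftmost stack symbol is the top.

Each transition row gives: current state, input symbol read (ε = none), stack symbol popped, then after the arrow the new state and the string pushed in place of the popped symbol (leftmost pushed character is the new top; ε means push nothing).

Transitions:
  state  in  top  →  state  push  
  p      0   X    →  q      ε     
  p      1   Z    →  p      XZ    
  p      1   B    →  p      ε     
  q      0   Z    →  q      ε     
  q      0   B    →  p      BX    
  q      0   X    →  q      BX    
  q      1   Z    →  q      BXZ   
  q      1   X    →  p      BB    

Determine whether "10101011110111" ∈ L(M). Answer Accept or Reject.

Reject

(p, 10101011110111, Z)
  read 1, top Z: go to p, push XZ → (p, 0101011110111, XZ)
  read 0, top X: go to q, push ε → (q, 101011110111, Z)
  read 1, top Z: go to q, push BXZ → (q, 01011110111, BXZ)
  read 0, top B: go to p, push BX → (p, 1011110111, BXXZ)
  read 1, top B: go to p, push ε → (p, 011110111, XXZ)
  read 0, top X: go to q, push ε → (q, 11110111, XZ)
  read 1, top X: go to p, push BB → (p, 1110111, BBZ)
  read 1, top B: go to p, push ε → (p, 110111, BZ)
  read 1, top B: go to p, push ε → (p, 10111, Z)
  read 1, top Z: go to p, push XZ → (p, 0111, XZ)
  read 0, top X: go to q, push ε → (q, 111, Z)
  read 1, top Z: go to q, push BXZ → (q, 11, BXZ)
No transition applies at (q, 11, BXZ); input not fully consumed.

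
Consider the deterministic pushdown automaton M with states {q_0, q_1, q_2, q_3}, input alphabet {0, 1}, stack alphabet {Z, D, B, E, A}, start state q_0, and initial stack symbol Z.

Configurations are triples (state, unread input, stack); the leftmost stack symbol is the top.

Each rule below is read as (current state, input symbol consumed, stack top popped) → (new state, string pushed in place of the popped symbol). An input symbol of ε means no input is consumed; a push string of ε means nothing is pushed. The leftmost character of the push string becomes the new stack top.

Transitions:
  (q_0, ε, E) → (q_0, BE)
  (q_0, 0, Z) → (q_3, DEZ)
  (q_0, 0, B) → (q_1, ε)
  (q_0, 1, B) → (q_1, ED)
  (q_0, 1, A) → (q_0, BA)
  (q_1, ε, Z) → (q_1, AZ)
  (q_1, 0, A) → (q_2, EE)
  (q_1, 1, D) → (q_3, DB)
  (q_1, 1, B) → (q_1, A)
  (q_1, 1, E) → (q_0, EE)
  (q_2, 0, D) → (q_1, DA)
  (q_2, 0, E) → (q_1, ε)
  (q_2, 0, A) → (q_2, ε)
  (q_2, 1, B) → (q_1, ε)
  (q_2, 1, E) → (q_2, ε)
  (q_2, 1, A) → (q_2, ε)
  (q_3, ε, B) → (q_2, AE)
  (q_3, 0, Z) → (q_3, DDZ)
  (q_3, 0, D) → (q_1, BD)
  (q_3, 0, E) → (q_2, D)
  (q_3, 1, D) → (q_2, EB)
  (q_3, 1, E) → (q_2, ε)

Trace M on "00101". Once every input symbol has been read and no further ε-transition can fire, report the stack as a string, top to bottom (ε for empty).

EDEZ

(q_0, 00101, Z) ⊢ (q_3, 0101, DEZ) ⊢ (q_1, 101, BDEZ) ⊢ (q_1, 01, ADEZ) ⊢ (q_2, 1, EEDEZ) ⊢ (q_2, ε, EDEZ)
All input consumed in state q_2 with stack EDEZ.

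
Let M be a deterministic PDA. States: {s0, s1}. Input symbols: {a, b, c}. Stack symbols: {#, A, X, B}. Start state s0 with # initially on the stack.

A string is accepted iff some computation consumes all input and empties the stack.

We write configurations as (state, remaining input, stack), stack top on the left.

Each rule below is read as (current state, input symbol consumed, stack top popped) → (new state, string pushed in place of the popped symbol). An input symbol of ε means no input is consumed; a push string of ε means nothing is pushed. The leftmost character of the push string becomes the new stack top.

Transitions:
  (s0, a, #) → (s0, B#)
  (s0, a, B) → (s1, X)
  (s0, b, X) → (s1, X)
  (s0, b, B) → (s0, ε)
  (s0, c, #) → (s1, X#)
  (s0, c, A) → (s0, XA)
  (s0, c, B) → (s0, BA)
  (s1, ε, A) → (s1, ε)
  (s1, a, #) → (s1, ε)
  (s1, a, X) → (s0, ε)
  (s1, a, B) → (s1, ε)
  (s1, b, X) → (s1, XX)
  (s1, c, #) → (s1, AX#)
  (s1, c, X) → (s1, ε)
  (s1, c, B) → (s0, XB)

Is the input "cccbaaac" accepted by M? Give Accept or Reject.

Reject

(s0, cccbaaac, #) ⊢ (s1, ccbaaac, X#) ⊢ (s1, cbaaac, #) ⊢ (s1, baaac, AX#) ⊢ (s1, baaac, X#) ⊢ (s1, aaac, XX#) ⊢ (s0, aac, X#)
No transition applies at (s0, aac, X#); input not fully consumed.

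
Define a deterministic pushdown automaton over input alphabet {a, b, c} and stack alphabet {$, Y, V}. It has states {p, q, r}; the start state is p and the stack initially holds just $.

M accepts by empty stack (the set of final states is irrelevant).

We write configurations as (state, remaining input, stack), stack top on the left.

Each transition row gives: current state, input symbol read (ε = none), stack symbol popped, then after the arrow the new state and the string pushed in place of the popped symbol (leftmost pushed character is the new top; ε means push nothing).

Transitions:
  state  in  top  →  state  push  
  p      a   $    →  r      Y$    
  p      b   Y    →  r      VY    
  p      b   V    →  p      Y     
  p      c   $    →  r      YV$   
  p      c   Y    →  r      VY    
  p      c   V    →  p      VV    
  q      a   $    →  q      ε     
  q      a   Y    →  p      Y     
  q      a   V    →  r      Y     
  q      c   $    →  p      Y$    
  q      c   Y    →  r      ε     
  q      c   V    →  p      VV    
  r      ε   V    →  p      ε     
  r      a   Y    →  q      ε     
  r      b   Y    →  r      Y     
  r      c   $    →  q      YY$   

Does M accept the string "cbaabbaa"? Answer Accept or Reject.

Accept

(p, cbaabbaa, $) ⊢ (r, baabbaa, YV$) ⊢ (r, aabbaa, YV$) ⊢ (q, abbaa, V$) ⊢ (r, bbaa, Y$) ⊢ (r, baa, Y$) ⊢ (r, aa, Y$) ⊢ (q, a, $) ⊢ (q, ε, ε)
All input consumed and the stack is empty.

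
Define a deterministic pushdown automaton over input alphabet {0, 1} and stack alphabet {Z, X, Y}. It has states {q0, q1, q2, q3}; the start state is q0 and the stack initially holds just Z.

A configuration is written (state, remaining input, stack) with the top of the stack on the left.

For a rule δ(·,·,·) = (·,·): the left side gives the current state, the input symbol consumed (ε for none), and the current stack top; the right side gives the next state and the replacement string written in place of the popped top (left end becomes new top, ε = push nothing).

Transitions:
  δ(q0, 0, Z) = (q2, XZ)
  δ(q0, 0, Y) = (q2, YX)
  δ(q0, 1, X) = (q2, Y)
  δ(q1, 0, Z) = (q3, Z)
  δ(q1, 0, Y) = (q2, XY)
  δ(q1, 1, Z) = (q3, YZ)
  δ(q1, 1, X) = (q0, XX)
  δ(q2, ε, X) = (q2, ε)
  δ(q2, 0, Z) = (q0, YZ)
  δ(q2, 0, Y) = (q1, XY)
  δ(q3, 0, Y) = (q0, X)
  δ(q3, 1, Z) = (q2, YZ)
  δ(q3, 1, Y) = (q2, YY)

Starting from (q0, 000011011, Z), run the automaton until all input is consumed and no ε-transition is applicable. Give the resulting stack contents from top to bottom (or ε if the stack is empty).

YXYXYXZ

(q0, 000011011, Z)
  read 0, top Z: go to q2, push XZ → (q2, 00011011, XZ)
  ε-move, top X: go to q2, push ε → (q2, 00011011, Z)
  read 0, top Z: go to q0, push YZ → (q0, 0011011, YZ)
  read 0, top Y: go to q2, push YX → (q2, 011011, YXZ)
  read 0, top Y: go to q1, push XY → (q1, 11011, XYXZ)
  read 1, top X: go to q0, push XX → (q0, 1011, XXYXZ)
  read 1, top X: go to q2, push Y → (q2, 011, YXYXZ)
  read 0, top Y: go to q1, push XY → (q1, 11, XYXYXZ)
  read 1, top X: go to q0, push XX → (q0, 1, XXYXYXZ)
  read 1, top X: go to q2, push Y → (q2, ε, YXYXYXZ)
All input consumed in state q2 with stack YXYXYXZ.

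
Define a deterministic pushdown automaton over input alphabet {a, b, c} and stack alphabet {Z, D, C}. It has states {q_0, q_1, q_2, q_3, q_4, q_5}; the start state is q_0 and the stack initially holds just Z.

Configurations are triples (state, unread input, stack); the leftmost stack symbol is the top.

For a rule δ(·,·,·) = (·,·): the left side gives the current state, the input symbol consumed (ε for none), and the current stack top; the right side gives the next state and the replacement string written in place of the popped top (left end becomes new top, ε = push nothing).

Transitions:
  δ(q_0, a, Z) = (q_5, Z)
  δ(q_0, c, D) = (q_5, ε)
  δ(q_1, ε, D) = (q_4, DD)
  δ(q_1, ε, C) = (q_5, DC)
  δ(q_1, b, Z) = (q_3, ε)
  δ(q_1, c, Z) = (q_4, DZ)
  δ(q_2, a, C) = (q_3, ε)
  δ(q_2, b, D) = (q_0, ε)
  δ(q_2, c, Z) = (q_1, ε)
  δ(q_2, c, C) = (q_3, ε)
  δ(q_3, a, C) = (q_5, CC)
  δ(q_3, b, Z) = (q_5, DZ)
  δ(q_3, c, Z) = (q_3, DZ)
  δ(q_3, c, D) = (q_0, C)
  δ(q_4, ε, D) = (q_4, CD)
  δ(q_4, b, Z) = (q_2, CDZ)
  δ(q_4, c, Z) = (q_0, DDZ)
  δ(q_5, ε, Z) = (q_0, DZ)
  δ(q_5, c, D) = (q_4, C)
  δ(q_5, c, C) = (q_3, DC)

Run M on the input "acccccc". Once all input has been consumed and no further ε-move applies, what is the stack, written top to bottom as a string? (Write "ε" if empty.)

DZ

(q_0, acccccc, Z)
  read a, top Z: go to q_5, push Z → (q_5, cccccc, Z)
  ε-move, top Z: go to q_0, push DZ → (q_0, cccccc, DZ)
  read c, top D: go to q_5, push ε → (q_5, ccccc, Z)
  ε-move, top Z: go to q_0, push DZ → (q_0, ccccc, DZ)
  read c, top D: go to q_5, push ε → (q_5, cccc, Z)
  ε-move, top Z: go to q_0, push DZ → (q_0, cccc, DZ)
  read c, top D: go to q_5, push ε → (q_5, ccc, Z)
  ε-move, top Z: go to q_0, push DZ → (q_0, ccc, DZ)
  read c, top D: go to q_5, push ε → (q_5, cc, Z)
  ε-move, top Z: go to q_0, push DZ → (q_0, cc, DZ)
  read c, top D: go to q_5, push ε → (q_5, c, Z)
  ε-move, top Z: go to q_0, push DZ → (q_0, c, DZ)
  read c, top D: go to q_5, push ε → (q_5, ε, Z)
  ε-move, top Z: go to q_0, push DZ → (q_0, ε, DZ)
All input consumed in state q_0 with stack DZ.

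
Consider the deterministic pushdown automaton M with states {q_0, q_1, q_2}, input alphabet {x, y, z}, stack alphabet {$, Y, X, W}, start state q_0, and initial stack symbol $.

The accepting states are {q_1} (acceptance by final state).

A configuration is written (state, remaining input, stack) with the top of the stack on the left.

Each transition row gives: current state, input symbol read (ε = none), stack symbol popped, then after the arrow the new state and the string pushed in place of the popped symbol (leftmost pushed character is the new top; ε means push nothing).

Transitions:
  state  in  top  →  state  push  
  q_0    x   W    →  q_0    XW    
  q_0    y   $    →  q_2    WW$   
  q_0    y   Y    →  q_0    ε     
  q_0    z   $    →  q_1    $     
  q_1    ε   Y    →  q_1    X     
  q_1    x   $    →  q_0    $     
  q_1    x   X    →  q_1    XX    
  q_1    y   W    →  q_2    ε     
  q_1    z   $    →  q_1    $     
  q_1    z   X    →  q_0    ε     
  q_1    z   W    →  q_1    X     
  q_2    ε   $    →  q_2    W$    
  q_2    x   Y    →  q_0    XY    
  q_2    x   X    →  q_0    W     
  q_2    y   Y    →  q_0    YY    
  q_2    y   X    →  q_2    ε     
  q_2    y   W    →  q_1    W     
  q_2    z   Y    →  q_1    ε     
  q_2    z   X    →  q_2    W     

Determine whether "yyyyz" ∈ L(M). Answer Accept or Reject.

(q_0, yyyyz, $)
  read y, top $: go to q_2, push WW$ → (q_2, yyyz, WW$)
  read y, top W: go to q_1, push W → (q_1, yyz, WW$)
  read y, top W: go to q_2, push ε → (q_2, yz, W$)
  read y, top W: go to q_1, push W → (q_1, z, W$)
  read z, top W: go to q_1, push X → (q_1, ε, X$)
All input consumed; state q_1 ∈ F.

Accept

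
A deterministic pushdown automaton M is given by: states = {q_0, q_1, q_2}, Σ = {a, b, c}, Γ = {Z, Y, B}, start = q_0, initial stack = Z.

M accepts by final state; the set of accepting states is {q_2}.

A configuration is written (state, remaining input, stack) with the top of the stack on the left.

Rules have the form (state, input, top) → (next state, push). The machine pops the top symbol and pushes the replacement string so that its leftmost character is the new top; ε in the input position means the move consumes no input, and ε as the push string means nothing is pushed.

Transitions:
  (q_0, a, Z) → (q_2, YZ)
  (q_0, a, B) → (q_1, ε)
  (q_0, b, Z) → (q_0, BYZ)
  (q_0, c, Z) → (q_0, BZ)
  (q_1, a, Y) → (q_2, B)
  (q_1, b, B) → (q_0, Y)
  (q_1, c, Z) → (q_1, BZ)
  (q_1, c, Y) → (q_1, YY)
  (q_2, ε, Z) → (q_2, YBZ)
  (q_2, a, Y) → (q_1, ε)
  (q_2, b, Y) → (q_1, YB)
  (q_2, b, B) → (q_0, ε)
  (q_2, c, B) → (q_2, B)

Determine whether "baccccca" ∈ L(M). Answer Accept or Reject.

(q_0, baccccca, Z) ⊢ (q_0, accccca, BYZ) ⊢ (q_1, ccccca, YZ) ⊢ (q_1, cccca, YYZ) ⊢ (q_1, ccca, YYYZ) ⊢ (q_1, cca, YYYYZ) ⊢ (q_1, ca, YYYYYZ) ⊢ (q_1, a, YYYYYYZ) ⊢ (q_2, ε, BYYYYYZ)
All input consumed; state q_2 ∈ F.

Accept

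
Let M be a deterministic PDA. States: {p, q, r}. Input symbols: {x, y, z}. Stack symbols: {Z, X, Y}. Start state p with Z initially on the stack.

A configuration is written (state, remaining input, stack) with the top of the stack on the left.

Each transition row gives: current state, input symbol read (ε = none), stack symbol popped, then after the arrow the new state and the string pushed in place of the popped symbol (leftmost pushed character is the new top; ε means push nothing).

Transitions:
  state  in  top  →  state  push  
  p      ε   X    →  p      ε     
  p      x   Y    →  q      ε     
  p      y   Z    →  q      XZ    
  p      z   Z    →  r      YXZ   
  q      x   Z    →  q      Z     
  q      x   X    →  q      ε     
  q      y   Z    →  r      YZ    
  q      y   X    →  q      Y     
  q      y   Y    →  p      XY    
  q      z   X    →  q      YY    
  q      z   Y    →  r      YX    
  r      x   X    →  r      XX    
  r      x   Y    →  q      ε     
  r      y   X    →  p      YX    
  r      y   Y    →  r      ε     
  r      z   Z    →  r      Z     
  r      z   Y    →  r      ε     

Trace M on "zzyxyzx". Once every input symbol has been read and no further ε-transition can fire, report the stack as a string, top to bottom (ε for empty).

(p, zzyxyzx, Z) ⊢ (r, zyxyzx, YXZ) ⊢ (r, yxyzx, XZ) ⊢ (p, xyzx, YXZ) ⊢ (q, yzx, XZ) ⊢ (q, zx, YZ) ⊢ (r, x, YXZ) ⊢ (q, ε, XZ)
All input consumed in state q with stack XZ.

XZ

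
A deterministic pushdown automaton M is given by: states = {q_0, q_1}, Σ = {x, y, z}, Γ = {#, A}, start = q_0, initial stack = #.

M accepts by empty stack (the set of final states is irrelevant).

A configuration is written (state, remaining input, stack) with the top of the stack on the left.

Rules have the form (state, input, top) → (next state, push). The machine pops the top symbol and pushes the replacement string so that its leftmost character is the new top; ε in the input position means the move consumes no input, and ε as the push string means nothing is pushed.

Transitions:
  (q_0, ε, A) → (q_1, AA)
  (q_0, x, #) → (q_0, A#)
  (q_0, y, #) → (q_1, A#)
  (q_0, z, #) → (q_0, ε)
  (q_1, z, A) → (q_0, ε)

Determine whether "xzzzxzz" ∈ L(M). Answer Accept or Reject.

(q_0, xzzzxzz, #)
  read x, top #: go to q_0, push A# → (q_0, zzzxzz, A#)
  ε-move, top A: go to q_1, push AA → (q_1, zzzxzz, AA#)
  read z, top A: go to q_0, push ε → (q_0, zzxzz, A#)
  ε-move, top A: go to q_1, push AA → (q_1, zzxzz, AA#)
  read z, top A: go to q_0, push ε → (q_0, zxzz, A#)
  ε-move, top A: go to q_1, push AA → (q_1, zxzz, AA#)
  read z, top A: go to q_0, push ε → (q_0, xzz, A#)
  ε-move, top A: go to q_1, push AA → (q_1, xzz, AA#)
No transition applies at (q_1, xzz, AA#); input not fully consumed.

Reject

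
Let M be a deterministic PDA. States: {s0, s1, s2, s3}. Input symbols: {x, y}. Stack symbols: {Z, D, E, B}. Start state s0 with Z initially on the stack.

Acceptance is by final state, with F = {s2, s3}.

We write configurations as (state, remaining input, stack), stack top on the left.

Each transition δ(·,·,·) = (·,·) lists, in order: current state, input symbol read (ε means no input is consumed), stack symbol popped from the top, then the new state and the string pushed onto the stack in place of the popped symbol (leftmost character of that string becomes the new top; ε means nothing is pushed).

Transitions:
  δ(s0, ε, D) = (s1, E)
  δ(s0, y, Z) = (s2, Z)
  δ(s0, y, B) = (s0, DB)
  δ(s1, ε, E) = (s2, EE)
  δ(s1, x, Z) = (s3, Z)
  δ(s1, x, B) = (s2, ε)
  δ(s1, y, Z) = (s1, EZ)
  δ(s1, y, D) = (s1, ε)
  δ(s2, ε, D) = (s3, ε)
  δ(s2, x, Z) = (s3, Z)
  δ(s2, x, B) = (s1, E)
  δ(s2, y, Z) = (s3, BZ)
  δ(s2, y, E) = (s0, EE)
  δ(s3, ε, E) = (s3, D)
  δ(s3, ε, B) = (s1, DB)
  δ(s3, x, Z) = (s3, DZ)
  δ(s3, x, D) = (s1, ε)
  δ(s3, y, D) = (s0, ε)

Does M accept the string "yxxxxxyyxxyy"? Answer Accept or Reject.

Accept

(s0, yxxxxxyyxxyy, Z) ⊢ (s2, xxxxxyyxxyy, Z) ⊢ (s3, xxxxyyxxyy, Z) ⊢ (s3, xxxyyxxyy, DZ) ⊢ (s1, xxyyxxyy, Z) ⊢ (s3, xyyxxyy, Z) ⊢ (s3, yyxxyy, DZ) ⊢ (s0, yxxyy, Z) ⊢ (s2, xxyy, Z) ⊢ (s3, xyy, Z) ⊢ (s3, yy, DZ) ⊢ (s0, y, Z) ⊢ (s2, ε, Z)
All input consumed; state s2 ∈ F.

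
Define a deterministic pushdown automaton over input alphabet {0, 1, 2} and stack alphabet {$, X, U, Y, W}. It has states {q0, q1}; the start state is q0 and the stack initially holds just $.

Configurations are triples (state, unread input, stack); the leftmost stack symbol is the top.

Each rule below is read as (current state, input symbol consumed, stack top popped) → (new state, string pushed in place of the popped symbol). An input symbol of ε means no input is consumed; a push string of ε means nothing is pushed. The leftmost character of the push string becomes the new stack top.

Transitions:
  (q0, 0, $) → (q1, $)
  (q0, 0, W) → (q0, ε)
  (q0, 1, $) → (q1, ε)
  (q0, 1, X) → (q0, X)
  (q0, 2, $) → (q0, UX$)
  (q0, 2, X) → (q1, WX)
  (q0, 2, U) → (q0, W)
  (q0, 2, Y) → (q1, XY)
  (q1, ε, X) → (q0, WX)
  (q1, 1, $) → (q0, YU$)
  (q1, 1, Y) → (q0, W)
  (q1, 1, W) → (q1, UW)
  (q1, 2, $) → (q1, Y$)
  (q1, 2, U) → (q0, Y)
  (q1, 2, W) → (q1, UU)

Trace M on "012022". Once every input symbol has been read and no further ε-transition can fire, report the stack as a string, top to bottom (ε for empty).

(q0, 012022, $) ⊢ (q1, 12022, $) ⊢ (q0, 2022, YU$) ⊢ (q1, 022, XYU$) ⊢ (q0, 022, WXYU$) ⊢ (q0, 22, XYU$) ⊢ (q1, 2, WXYU$) ⊢ (q1, ε, UUXYU$)
All input consumed in state q1 with stack UUXYU$.

UUXYU$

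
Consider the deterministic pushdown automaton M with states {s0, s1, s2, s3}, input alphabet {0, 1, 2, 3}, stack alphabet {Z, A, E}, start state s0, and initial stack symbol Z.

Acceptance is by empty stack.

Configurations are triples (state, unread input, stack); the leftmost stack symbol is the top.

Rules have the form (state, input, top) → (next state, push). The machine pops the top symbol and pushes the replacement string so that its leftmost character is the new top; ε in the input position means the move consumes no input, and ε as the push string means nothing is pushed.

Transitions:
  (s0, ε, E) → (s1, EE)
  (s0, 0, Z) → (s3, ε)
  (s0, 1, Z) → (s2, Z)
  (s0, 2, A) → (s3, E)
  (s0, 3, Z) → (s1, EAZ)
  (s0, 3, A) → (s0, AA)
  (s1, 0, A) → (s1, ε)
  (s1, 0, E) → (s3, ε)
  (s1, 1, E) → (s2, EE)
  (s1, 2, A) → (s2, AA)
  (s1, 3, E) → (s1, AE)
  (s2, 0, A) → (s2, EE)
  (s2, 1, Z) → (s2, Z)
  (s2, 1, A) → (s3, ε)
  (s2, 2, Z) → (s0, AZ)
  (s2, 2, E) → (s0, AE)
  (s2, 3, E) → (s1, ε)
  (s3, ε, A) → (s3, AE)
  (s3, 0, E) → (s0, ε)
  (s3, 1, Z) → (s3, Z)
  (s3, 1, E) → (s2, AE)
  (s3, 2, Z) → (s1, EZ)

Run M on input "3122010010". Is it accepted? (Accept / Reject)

(s0, 3122010010, Z) ⊢ (s1, 122010010, EAZ) ⊢ (s2, 22010010, EEAZ) ⊢ (s0, 2010010, AEEAZ) ⊢ (s3, 010010, EEEAZ) ⊢ (s0, 10010, EEAZ) ⊢ (s1, 10010, EEEAZ) ⊢ (s2, 0010, EEEEAZ)
No transition applies at (s2, 0010, EEEEAZ); input not fully consumed.

Reject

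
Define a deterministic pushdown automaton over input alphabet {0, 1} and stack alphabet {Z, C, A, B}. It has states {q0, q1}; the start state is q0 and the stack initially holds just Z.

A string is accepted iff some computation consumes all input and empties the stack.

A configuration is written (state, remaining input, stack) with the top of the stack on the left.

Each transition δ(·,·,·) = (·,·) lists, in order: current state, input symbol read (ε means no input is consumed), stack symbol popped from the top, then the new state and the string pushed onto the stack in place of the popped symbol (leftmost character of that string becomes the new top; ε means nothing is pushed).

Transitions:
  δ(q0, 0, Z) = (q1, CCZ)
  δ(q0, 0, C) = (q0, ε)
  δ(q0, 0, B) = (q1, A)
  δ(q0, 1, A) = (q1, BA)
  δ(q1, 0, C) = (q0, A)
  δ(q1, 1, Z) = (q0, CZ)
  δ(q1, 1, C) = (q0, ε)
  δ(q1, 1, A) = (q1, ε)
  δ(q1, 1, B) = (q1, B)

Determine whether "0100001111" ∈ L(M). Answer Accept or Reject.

Reject

(q0, 0100001111, Z) ⊢ (q1, 100001111, CCZ) ⊢ (q0, 00001111, CZ) ⊢ (q0, 0001111, Z) ⊢ (q1, 001111, CCZ) ⊢ (q0, 01111, ACZ)
No transition applies at (q0, 01111, ACZ); input not fully consumed.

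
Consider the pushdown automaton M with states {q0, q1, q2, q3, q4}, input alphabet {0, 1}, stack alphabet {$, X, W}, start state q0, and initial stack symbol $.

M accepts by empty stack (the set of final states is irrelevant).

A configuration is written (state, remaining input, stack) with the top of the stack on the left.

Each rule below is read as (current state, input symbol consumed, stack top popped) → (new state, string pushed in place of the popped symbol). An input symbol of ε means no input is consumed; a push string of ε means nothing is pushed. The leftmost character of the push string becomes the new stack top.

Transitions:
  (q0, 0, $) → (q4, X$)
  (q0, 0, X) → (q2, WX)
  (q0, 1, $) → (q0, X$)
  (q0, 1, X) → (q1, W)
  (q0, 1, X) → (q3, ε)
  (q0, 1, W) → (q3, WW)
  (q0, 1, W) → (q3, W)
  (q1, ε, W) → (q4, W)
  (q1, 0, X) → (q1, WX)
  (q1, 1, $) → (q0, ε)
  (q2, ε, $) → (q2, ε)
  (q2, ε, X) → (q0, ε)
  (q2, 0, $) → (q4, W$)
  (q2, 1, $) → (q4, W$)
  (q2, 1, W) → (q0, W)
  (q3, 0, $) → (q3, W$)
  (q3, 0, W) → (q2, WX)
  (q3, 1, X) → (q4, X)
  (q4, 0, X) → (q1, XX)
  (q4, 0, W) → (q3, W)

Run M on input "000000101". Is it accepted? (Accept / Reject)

No computation consumes all input and empties the stack.

Reject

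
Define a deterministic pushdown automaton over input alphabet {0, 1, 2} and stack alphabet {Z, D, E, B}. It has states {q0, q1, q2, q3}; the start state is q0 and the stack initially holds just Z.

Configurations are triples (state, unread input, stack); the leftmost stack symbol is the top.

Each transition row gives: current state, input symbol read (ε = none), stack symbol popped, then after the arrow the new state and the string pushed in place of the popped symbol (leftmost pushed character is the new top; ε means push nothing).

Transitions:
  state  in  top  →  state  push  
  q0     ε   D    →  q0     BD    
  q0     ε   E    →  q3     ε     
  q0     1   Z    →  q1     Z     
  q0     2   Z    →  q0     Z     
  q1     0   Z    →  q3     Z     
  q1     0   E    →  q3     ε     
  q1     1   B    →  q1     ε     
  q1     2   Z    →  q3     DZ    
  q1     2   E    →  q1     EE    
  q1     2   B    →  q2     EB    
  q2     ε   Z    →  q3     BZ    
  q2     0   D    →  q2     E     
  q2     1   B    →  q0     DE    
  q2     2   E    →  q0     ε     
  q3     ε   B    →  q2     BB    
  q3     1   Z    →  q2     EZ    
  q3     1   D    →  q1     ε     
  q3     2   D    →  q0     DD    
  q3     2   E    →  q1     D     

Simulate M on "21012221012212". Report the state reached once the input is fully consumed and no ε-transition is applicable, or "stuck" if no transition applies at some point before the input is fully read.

(q0, 21012221012212, Z) ⊢ (q0, 1012221012212, Z) ⊢ (q1, 012221012212, Z) ⊢ (q3, 12221012212, Z) ⊢ (q2, 2221012212, EZ) ⊢ (q0, 221012212, Z) ⊢ (q0, 21012212, Z) ⊢ (q0, 1012212, Z) ⊢ (q1, 012212, Z) ⊢ (q3, 12212, Z) ⊢ (q2, 2212, EZ) ⊢ (q0, 212, Z) ⊢ (q0, 12, Z) ⊢ (q1, 2, Z) ⊢ (q3, ε, DZ)
All input consumed; M is in state q3.

q3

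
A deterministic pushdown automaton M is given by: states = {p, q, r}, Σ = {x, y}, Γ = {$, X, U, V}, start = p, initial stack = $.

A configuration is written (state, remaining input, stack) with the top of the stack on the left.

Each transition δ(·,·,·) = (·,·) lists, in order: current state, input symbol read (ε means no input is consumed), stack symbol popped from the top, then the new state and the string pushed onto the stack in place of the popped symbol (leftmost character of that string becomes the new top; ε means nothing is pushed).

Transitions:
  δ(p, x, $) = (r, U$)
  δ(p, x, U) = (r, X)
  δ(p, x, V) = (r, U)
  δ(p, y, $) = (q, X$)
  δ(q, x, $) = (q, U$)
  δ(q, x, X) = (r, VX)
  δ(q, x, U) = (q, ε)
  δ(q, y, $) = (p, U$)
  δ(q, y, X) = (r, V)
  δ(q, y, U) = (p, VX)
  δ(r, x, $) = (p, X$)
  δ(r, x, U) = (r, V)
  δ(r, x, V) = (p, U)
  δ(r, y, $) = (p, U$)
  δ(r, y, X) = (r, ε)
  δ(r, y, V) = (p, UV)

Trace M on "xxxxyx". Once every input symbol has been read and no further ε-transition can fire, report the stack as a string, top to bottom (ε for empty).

(p, xxxxyx, $) ⊢ (r, xxxyx, U$) ⊢ (r, xxyx, V$) ⊢ (p, xyx, U$) ⊢ (r, yx, X$) ⊢ (r, x, $) ⊢ (p, ε, X$)
All input consumed in state p with stack X$.

X$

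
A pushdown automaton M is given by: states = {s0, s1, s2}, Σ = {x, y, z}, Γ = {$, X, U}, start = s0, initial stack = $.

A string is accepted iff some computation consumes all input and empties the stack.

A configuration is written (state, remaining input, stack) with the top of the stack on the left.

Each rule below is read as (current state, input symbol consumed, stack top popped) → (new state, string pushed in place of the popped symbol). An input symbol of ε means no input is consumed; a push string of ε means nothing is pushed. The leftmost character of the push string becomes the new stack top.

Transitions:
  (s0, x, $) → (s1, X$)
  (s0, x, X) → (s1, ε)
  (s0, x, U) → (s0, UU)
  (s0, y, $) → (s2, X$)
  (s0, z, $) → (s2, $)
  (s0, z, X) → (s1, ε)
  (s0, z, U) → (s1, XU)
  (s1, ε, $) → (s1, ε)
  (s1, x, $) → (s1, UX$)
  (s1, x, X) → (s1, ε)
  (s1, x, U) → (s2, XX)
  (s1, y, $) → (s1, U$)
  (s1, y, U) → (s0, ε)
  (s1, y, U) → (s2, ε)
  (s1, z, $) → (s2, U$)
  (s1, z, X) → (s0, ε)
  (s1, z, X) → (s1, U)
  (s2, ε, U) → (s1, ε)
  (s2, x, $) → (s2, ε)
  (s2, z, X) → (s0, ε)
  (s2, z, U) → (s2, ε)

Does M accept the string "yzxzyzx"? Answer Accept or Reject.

Accept

One accepting computation: (s0, yzxzyzx, $) ⊢ (s2, zxzyzx, X$) ⊢ (s0, xzyzx, $) ⊢ (s1, zyzx, X$) ⊢ (s1, yzx, U$) ⊢ (s0, zx, $) ⊢ (s2, x, $) ⊢ (s2, ε, ε)
All input consumed and the stack is empty.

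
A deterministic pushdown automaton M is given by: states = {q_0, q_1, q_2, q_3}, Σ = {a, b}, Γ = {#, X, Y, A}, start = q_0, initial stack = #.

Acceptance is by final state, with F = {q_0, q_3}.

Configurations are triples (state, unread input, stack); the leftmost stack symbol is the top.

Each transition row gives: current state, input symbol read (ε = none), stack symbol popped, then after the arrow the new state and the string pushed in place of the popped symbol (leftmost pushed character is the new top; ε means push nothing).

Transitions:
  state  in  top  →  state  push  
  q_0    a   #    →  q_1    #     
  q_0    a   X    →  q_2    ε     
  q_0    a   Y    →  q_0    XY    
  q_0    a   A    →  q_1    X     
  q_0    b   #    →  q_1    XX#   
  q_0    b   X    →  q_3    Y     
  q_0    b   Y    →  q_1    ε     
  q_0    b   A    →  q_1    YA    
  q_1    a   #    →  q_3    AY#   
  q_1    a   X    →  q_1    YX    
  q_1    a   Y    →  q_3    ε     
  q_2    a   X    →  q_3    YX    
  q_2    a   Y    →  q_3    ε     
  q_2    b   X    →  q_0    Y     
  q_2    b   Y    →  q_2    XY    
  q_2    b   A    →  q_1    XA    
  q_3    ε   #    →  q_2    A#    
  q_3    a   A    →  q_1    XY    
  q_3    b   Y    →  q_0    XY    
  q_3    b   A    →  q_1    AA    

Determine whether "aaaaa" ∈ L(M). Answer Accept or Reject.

Accept

(q_0, aaaaa, #)
  read a, top #: go to q_1, push # → (q_1, aaaa, #)
  read a, top #: go to q_3, push AY# → (q_3, aaa, AY#)
  read a, top A: go to q_1, push XY → (q_1, aa, XYY#)
  read a, top X: go to q_1, push YX → (q_1, a, YXYY#)
  read a, top Y: go to q_3, push ε → (q_3, ε, XYY#)
All input consumed; state q_3 ∈ F.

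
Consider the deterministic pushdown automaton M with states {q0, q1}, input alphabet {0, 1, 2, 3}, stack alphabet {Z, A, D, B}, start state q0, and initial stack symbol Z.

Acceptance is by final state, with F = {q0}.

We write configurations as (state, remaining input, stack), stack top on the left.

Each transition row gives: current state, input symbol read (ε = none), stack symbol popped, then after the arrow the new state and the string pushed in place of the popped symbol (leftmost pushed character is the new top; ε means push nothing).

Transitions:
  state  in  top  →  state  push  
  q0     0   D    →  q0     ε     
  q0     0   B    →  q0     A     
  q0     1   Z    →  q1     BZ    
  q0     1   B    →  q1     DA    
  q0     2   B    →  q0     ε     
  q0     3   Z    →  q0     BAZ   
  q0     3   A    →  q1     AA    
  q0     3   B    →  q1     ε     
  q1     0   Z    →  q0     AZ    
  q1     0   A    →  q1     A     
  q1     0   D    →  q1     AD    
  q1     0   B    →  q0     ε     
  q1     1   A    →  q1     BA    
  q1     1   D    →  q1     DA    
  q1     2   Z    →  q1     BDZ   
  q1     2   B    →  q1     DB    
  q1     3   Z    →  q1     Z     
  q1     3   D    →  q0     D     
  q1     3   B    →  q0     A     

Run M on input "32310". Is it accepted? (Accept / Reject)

Accept

(q0, 32310, Z)
  read 3, top Z: go to q0, push BAZ → (q0, 2310, BAZ)
  read 2, top B: go to q0, push ε → (q0, 310, AZ)
  read 3, top A: go to q1, push AA → (q1, 10, AAZ)
  read 1, top A: go to q1, push BA → (q1, 0, BAAZ)
  read 0, top B: go to q0, push ε → (q0, ε, AAZ)
All input consumed; state q0 ∈ F.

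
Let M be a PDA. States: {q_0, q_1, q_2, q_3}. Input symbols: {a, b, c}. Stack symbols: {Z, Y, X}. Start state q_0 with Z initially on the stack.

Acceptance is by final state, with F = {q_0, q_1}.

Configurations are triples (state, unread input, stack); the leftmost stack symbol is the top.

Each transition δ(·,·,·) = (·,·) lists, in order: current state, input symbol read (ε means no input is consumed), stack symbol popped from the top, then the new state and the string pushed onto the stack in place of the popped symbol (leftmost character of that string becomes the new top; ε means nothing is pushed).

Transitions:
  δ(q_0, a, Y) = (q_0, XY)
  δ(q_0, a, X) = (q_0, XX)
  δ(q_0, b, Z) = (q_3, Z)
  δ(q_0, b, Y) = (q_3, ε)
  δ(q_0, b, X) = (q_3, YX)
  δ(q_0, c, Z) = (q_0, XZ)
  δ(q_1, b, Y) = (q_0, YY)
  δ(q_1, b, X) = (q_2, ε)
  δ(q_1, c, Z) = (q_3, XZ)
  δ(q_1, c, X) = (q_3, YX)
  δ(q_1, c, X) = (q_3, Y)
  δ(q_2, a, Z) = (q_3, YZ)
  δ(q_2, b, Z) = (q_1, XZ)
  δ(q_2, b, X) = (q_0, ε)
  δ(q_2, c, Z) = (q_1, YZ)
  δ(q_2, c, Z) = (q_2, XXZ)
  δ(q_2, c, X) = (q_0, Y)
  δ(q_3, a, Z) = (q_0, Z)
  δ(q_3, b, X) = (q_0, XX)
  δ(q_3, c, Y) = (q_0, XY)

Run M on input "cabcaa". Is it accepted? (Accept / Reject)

Accept

One accepting computation: (q_0, cabcaa, Z) ⊢ (q_0, abcaa, XZ) ⊢ (q_0, bcaa, XXZ) ⊢ (q_3, caa, YXXZ) ⊢ (q_0, aa, XYXXZ) ⊢ (q_0, a, XXYXXZ) ⊢ (q_0, ε, XXXYXXZ)
All input consumed and state q_0 ∈ F.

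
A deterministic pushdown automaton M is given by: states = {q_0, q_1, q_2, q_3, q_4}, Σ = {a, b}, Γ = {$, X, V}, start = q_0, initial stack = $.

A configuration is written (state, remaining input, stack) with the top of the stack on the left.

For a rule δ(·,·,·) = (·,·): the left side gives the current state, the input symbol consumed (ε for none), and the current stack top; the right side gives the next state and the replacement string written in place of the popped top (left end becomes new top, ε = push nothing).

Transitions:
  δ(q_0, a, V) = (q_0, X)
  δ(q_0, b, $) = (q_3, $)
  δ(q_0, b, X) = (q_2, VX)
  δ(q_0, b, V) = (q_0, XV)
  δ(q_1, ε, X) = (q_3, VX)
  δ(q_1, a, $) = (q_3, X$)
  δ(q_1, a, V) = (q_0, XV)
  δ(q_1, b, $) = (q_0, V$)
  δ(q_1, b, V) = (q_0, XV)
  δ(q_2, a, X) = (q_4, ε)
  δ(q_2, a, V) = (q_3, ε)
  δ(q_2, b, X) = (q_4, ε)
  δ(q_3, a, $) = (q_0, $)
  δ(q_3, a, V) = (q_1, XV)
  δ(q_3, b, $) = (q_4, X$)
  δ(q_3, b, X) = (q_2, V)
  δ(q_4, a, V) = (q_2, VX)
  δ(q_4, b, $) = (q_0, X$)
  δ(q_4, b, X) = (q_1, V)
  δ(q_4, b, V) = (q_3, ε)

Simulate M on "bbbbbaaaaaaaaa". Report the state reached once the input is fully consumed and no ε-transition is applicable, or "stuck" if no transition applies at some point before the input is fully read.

(q_0, bbbbbaaaaaaaaa, $)
  read b, top $: go to q_3, push $ → (q_3, bbbbaaaaaaaaa, $)
  read b, top $: go to q_4, push X$ → (q_4, bbbaaaaaaaaa, X$)
  read b, top X: go to q_1, push V → (q_1, bbaaaaaaaaa, V$)
  read b, top V: go to q_0, push XV → (q_0, baaaaaaaaa, XV$)
  read b, top X: go to q_2, push VX → (q_2, aaaaaaaaa, VXV$)
  read a, top V: go to q_3, push ε → (q_3, aaaaaaaa, XV$)
No transition for (q_3, a, top X); M blocks with input aaaaaaaa remaining.

stuck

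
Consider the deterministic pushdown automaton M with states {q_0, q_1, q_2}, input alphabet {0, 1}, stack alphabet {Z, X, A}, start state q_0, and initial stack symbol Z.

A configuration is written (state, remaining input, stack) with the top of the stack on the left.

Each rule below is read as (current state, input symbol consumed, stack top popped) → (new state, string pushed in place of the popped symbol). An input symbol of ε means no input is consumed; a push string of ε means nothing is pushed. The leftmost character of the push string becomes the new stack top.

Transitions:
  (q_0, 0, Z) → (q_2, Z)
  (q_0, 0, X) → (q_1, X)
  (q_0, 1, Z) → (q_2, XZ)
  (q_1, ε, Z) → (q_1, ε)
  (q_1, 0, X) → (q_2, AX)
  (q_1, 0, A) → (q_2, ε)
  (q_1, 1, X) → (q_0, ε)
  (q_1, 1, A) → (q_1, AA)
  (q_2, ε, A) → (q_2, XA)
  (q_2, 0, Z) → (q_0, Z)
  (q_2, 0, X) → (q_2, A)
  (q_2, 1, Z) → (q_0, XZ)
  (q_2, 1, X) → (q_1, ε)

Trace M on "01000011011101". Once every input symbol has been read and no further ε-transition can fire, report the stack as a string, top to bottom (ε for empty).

AAAAXZ

(q_0, 01000011011101, Z)
  read 0, top Z: go to q_2, push Z → (q_2, 1000011011101, Z)
  read 1, top Z: go to q_0, push XZ → (q_0, 000011011101, XZ)
  read 0, top X: go to q_1, push X → (q_1, 00011011101, XZ)
  read 0, top X: go to q_2, push AX → (q_2, 0011011101, AXZ)
  ε-move, top A: go to q_2, push XA → (q_2, 0011011101, XAXZ)
  read 0, top X: go to q_2, push A → (q_2, 011011101, AAXZ)
  ε-move, top A: go to q_2, push XA → (q_2, 011011101, XAAXZ)
  read 0, top X: go to q_2, push A → (q_2, 11011101, AAAXZ)
  ε-move, top A: go to q_2, push XA → (q_2, 11011101, XAAAXZ)
  read 1, top X: go to q_1, push ε → (q_1, 1011101, AAAXZ)
  read 1, top A: go to q_1, push AA → (q_1, 011101, AAAAXZ)
  read 0, top A: go to q_2, push ε → (q_2, 11101, AAAXZ)
  ε-move, top A: go to q_2, push XA → (q_2, 11101, XAAAXZ)
  read 1, top X: go to q_1, push ε → (q_1, 1101, AAAXZ)
  read 1, top A: go to q_1, push AA → (q_1, 101, AAAAXZ)
  read 1, top A: go to q_1, push AA → (q_1, 01, AAAAAXZ)
  read 0, top A: go to q_2, push ε → (q_2, 1, AAAAXZ)
  ε-move, top A: go to q_2, push XA → (q_2, 1, XAAAAXZ)
  read 1, top X: go to q_1, push ε → (q_1, ε, AAAAXZ)
All input consumed in state q_1 with stack AAAAXZ.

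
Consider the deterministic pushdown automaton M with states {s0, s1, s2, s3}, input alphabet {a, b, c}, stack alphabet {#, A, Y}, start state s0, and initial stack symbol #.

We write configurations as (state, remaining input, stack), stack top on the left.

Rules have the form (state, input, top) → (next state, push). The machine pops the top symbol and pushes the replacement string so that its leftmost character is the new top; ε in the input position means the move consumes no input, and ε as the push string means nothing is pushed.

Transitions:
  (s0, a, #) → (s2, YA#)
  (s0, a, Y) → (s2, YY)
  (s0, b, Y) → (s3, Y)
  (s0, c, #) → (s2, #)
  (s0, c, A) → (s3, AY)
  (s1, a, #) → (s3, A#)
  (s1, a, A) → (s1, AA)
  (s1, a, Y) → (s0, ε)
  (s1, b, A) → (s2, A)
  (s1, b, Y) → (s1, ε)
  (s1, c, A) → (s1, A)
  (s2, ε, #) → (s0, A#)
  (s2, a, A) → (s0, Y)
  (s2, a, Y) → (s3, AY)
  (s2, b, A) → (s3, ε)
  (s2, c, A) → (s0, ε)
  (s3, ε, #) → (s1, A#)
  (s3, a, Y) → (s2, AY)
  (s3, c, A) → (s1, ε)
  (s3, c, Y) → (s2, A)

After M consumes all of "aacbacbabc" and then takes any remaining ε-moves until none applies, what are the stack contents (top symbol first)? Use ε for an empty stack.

(s0, aacbacbabc, #) ⊢ (s2, acbacbabc, YA#) ⊢ (s3, cbacbabc, AYA#) ⊢ (s1, bacbabc, YA#) ⊢ (s1, acbabc, A#) ⊢ (s1, cbabc, AA#) ⊢ (s1, babc, AA#) ⊢ (s2, abc, AA#) ⊢ (s0, bc, YA#) ⊢ (s3, c, YA#) ⊢ (s2, ε, AA#)
All input consumed in state s2 with stack AA#.

AA#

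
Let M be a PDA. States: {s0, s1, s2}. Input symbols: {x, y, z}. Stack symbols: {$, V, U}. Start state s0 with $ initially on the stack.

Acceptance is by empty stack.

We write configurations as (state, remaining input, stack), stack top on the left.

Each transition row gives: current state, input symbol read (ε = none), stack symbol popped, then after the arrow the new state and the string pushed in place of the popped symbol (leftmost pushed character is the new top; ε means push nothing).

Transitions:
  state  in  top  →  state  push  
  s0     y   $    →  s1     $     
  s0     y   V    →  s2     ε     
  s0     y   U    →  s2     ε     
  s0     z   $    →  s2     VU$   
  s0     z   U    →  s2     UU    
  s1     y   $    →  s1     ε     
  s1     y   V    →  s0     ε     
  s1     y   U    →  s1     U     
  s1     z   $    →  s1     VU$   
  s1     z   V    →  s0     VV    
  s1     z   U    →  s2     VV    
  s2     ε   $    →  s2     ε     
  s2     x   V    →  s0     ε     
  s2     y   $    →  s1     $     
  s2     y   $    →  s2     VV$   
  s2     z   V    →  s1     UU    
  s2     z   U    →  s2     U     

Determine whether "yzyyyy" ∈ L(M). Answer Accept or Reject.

One accepting computation: (s0, yzyyyy, $) ⊢ (s1, zyyyy, $) ⊢ (s1, yyyy, VU$) ⊢ (s0, yyy, U$) ⊢ (s2, yy, $) ⊢ (s1, y, $) ⊢ (s1, ε, ε)
All input consumed and the stack is empty.

Accept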